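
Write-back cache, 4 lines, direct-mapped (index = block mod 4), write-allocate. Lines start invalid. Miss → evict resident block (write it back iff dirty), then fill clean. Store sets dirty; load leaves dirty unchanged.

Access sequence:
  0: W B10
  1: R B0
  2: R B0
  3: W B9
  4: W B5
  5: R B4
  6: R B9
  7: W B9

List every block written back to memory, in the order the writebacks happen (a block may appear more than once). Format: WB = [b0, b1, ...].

0: W B10 → L2 miss [D]
1: R B0 → L0 miss [-]
2: R B0 → L0 hit [-]
3: W B9 → L1 miss [D]
4: W B5 → L1 miss wb→B9 [D]
5: R B4 → L0 miss [-]
6: R B9 → L1 miss wb→B5 [-]
7: W B9 → L1 hit [D]

WB = [9, 5]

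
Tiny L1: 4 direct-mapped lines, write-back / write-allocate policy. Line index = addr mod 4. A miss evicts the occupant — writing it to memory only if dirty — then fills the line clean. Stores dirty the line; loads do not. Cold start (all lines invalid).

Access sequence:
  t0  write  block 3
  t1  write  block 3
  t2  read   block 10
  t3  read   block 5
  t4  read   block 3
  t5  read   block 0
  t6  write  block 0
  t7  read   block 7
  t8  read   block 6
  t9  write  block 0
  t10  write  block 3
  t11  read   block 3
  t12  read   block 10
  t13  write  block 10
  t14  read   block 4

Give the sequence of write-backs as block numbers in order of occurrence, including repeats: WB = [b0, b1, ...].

0: W B3 -> L3 miss  d=D]
1: W B3 -> L3 hit  d=D]
2: R B10 -> L2 miss  d=-]
3: R B5 -> L1 miss  d=-]
4: R B3 -> L3 hit  d=D]
5: R B0 -> L0 miss  d=-]
6: W B0 -> L0 hit  d=D]
7: R B7 -> L3 miss wb->B3  d=-]
8: R B6 -> L2 miss  d=-]
9: W B0 -> L0 hit  d=D]
10: W B3 -> L3 miss  d=D]
11: R B3 -> L3 hit  d=D]
12: R B10 -> L2 miss  d=-]
13: W B10 -> L2 hit  d=D]
14: R B4 -> L0 miss wb->B0  d=-]

WB = [3, 0]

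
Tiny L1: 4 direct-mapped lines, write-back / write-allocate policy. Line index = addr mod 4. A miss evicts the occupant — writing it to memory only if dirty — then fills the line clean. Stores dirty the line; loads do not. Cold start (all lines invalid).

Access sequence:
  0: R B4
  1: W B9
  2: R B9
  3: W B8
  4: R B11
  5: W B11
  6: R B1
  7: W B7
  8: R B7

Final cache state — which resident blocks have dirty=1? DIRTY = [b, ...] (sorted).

  0 | R B4 → L0 miss [-]
  1 | W B9 → L1 miss [D]
  2 | R B9 → L1 hit [D]
  3 | W B8 → L0 miss [D]
  4 | R B11 → L3 miss [-]
  5 | W B11 → L3 hit [D]
  6 | R B1 → L1 miss wb→B9 [-]
  7 | W B7 → L3 miss wb→B11 [D]
  8 | R B7 → L3 hit [D]

DIRTY = [7, 8]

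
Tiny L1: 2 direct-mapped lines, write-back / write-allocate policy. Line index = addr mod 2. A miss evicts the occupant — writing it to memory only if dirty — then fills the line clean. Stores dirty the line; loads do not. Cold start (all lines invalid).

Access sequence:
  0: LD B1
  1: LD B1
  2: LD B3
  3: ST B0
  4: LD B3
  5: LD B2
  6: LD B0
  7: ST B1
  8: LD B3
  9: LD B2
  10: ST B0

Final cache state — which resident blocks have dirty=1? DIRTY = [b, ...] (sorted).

DIRTY = [0]

0: R B1 -> L1 miss  d=-]
1: R B1 -> L1 hit  d=-]
2: R B3 -> L1 miss  d=-]
3: W B0 -> L0 miss  d=D]
4: R B3 -> L1 hit  d=-]
5: R B2 -> L0 miss wb->B0  d=-]
6: R B0 -> L0 miss  d=-]
7: W B1 -> L1 miss  d=D]
8: R B3 -> L1 miss wb->B1  d=-]
9: R B2 -> L0 miss  d=-]
10: W B0 -> L0 miss  d=D]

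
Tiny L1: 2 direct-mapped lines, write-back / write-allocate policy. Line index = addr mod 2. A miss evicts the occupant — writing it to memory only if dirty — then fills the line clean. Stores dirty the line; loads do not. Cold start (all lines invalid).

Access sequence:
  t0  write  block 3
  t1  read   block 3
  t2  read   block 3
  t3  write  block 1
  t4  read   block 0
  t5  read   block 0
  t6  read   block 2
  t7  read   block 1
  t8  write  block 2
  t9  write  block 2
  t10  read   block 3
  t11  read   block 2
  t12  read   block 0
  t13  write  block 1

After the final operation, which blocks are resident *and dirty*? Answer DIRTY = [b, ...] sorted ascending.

DIRTY = [1]

0: W B3 -> L1 miss  d=D]
1: R B3 -> L1 hit  d=D]
2: R B3 -> L1 hit  d=D]
3: W B1 -> L1 miss wb->B3  d=D]
4: R B0 -> L0 miss  d=-]
5: R B0 -> L0 hit  d=-]
6: R B2 -> L0 miss  d=-]
7: R B1 -> L1 hit  d=D]
8: W B2 -> L0 hit  d=D]
9: W B2 -> L0 hit  d=D]
10: R B3 -> L1 miss wb->B1  d=-]
11: R B2 -> L0 hit  d=D]
12: R B0 -> L0 miss wb->B2  d=-]
13: W B1 -> L1 miss  d=D]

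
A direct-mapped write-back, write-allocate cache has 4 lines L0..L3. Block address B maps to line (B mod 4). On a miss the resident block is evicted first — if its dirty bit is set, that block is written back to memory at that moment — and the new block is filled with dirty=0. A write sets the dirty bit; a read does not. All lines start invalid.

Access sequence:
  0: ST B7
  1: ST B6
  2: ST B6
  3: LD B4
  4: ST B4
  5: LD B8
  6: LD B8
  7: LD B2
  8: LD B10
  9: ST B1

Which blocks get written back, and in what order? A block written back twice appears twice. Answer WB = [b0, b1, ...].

  0 | W B7 → L3 miss [D]
  1 | W B6 → L2 miss [D]
  2 | W B6 → L2 hit [D]
  3 | R B4 → L0 miss [-]
  4 | W B4 → L0 hit [D]
  5 | R B8 → L0 miss wb→B4 [-]
  6 | R B8 → L0 hit [-]
  7 | R B2 → L2 miss wb→B6 [-]
  8 | R B10 → L2 miss [-]
  9 | W B1 → L1 miss [D]

WB = [4, 6]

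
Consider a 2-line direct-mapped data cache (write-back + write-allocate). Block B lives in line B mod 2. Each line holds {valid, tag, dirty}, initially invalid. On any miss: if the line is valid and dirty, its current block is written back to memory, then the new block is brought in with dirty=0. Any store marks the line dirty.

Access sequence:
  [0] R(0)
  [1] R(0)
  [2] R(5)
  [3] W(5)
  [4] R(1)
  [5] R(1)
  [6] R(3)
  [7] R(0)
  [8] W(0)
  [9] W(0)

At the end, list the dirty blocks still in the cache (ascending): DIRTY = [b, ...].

DIRTY = [0]

0: R B0 -> L0 miss  d=-]
1: R B0 -> L0 hit  d=-]
2: R B5 -> L1 miss  d=-]
3: W B5 -> L1 hit  d=D]
4: R B1 -> L1 miss wb->B5  d=-]
5: R B1 -> L1 hit  d=-]
6: R B3 -> L1 miss  d=-]
7: R B0 -> L0 hit  d=-]
8: W B0 -> L0 hit  d=D]
9: W B0 -> L0 hit  d=D]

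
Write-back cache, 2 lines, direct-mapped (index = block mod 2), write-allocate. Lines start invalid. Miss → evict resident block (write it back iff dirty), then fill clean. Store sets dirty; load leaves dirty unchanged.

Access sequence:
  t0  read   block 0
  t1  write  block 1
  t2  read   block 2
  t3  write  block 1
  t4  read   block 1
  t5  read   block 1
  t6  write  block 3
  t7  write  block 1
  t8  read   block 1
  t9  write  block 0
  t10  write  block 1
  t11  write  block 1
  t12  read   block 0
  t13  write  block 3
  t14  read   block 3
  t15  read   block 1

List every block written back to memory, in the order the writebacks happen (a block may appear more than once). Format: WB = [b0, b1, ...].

WB = [1, 3, 1, 3]

0: R B0 -> L0 miss  d=-]
1: W B1 -> L1 miss  d=D]
2: R B2 -> L0 miss  d=-]
3: W B1 -> L1 hit  d=D]
4: R B1 -> L1 hit  d=D]
5: R B1 -> L1 hit  d=D]
6: W B3 -> L1 miss wb->B1  d=D]
7: W B1 -> L1 miss wb->B3  d=D]
8: R B1 -> L1 hit  d=D]
9: W B0 -> L0 miss  d=D]
10: W B1 -> L1 hit  d=D]
11: W B1 -> L1 hit  d=D]
12: R B0 -> L0 hit  d=D]
13: W B3 -> L1 miss wb->B1  d=D]
14: R B3 -> L1 hit  d=D]
15: R B1 -> L1 miss wb->B3  d=-]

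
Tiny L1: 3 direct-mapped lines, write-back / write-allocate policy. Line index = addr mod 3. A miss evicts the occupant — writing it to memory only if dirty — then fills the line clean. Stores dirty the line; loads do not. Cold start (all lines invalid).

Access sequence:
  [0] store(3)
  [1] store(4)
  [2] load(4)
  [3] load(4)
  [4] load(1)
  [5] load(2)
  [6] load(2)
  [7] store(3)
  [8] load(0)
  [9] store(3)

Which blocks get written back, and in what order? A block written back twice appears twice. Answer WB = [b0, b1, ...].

0: W B3 -> L0 miss  d=D]
1: W B4 -> L1 miss  d=D]
2: R B4 -> L1 hit  d=D]
3: R B4 -> L1 hit  d=D]
4: R B1 -> L1 miss wb->B4  d=-]
5: R B2 -> L2 miss  d=-]
6: R B2 -> L2 hit  d=-]
7: W B3 -> L0 hit  d=D]
8: R B0 -> L0 miss wb->B3  d=-]
9: W B3 -> L0 miss  d=D]

WB = [4, 3]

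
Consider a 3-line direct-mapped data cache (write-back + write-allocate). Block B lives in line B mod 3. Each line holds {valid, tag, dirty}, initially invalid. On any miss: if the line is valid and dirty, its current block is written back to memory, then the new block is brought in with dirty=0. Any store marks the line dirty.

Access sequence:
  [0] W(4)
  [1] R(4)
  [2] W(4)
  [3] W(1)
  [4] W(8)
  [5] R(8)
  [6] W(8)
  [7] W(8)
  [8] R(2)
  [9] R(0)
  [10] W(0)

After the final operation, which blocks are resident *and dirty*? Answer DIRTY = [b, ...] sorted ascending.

0: W B4 → L1 miss [D]
1: R B4 → L1 hit [D]
2: W B4 → L1 hit [D]
3: W B1 → L1 miss wb→B4 [D]
4: W B8 → L2 miss [D]
5: R B8 → L2 hit [D]
6: W B8 → L2 hit [D]
7: W B8 → L2 hit [D]
8: R B2 → L2 miss wb→B8 [-]
9: R B0 → L0 miss [-]
10: W B0 → L0 hit [D]

DIRTY = [0, 1]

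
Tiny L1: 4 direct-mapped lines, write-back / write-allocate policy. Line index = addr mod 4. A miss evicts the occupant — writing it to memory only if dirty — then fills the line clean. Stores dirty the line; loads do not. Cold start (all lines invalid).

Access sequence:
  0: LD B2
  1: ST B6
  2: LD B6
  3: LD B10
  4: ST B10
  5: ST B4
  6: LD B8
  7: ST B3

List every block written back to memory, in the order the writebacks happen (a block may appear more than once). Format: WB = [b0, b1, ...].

0: R B2 → L2 miss [-]
1: W B6 → L2 miss [D]
2: R B6 → L2 hit [D]
3: R B10 → L2 miss wb→B6 [-]
4: W B10 → L2 hit [D]
5: W B4 → L0 miss [D]
6: R B8 → L0 miss wb→B4 [-]
7: W B3 → L3 miss [D]

WB = [6, 4]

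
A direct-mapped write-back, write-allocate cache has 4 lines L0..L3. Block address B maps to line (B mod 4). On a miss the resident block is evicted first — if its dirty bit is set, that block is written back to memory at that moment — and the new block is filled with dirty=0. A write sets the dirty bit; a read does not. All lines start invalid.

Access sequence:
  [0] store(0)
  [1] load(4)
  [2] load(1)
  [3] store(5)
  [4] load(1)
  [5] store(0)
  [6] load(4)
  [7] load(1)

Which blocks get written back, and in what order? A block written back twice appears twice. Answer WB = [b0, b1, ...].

0: W B0 -> L0 miss  d=D]
1: R B4 -> L0 miss wb->B0  d=-]
2: R B1 -> L1 miss  d=-]
3: W B5 -> L1 miss  d=D]
4: R B1 -> L1 miss wb->B5  d=-]
5: W B0 -> L0 miss  d=D]
6: R B4 -> L0 miss wb->B0  d=-]
7: R B1 -> L1 hit  d=-]

WB = [0, 5, 0]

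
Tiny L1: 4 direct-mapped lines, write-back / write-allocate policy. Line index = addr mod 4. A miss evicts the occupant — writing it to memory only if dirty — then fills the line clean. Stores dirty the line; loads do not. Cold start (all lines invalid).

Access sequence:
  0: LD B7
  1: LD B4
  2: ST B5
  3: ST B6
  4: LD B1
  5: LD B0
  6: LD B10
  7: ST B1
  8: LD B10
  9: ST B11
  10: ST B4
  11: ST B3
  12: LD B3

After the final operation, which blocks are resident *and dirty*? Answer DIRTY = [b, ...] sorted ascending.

0: R B7 -> L3 miss  d=-]
1: R B4 -> L0 miss  d=-]
2: W B5 -> L1 miss  d=D]
3: W B6 -> L2 miss  d=D]
4: R B1 -> L1 miss wb->B5  d=-]
5: R B0 -> L0 miss  d=-]
6: R B10 -> L2 miss wb->B6  d=-]
7: W B1 -> L1 hit  d=D]
8: R B10 -> L2 hit  d=-]
9: W B11 -> L3 miss  d=D]
10: W B4 -> L0 miss  d=D]
11: W B3 -> L3 miss wb->B11  d=D]
12: R B3 -> L3 hit  d=D]

DIRTY = [1, 3, 4]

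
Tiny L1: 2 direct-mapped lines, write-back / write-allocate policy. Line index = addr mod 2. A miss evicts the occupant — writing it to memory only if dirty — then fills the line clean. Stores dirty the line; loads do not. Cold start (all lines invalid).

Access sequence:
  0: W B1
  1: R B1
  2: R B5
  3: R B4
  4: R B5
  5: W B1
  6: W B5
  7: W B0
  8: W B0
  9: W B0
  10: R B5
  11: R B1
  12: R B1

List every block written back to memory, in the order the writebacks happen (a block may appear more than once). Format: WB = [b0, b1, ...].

WB = [1, 1, 5]

0: W B1 -> L1 miss  d=D]
1: R B1 -> L1 hit  d=D]
2: R B5 -> L1 miss wb->B1  d=-]
3: R B4 -> L0 miss  d=-]
4: R B5 -> L1 hit  d=-]
5: W B1 -> L1 miss  d=D]
6: W B5 -> L1 miss wb->B1  d=D]
7: W B0 -> L0 miss  d=D]
8: W B0 -> L0 hit  d=D]
9: W B0 -> L0 hit  d=D]
10: R B5 -> L1 hit  d=D]
11: R B1 -> L1 miss wb->B5  d=-]
12: R B1 -> L1 hit  d=-]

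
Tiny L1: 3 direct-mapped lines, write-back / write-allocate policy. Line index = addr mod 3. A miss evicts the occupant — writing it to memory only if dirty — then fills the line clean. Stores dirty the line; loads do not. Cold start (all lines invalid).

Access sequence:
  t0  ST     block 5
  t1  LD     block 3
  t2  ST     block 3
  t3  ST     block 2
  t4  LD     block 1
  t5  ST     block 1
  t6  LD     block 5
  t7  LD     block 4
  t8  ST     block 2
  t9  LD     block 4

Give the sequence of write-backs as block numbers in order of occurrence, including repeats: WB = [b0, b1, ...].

  0 | W B5 → L2 miss [D]
  1 | R B3 → L0 miss [-]
  2 | W B3 → L0 hit [D]
  3 | W B2 → L2 miss wb→B5 [D]
  4 | R B1 → L1 miss [-]
  5 | W B1 → L1 hit [D]
  6 | R B5 → L2 miss wb→B2 [-]
  7 | R B4 → L1 miss wb→B1 [-]
  8 | W B2 → L2 miss [D]
  9 | R B4 → L1 hit [-]

WB = [5, 2, 1]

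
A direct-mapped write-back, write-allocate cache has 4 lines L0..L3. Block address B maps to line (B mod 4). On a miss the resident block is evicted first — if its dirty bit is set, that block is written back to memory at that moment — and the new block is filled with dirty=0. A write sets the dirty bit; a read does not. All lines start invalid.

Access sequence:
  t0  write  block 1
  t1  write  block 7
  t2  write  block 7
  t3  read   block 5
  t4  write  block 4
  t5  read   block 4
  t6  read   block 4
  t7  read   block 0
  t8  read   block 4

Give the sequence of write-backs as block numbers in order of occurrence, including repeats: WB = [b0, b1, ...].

WB = [1, 4]

0: W B1 -> L1 miss  d=D]
1: W B7 -> L3 miss  d=D]
2: W B7 -> L3 hit  d=D]
3: R B5 -> L1 miss wb->B1  d=-]
4: W B4 -> L0 miss  d=D]
5: R B4 -> L0 hit  d=D]
6: R B4 -> L0 hit  d=D]
7: R B0 -> L0 miss wb->B4  d=-]
8: R B4 -> L0 miss  d=-]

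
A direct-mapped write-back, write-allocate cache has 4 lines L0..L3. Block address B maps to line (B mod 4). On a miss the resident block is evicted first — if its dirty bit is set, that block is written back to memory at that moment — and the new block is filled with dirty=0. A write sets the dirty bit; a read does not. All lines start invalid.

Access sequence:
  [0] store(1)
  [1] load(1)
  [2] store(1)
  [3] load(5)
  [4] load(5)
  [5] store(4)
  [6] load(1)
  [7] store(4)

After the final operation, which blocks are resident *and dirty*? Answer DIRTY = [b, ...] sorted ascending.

DIRTY = [4]

0: W B1 -> L1 miss  d=D]
1: R B1 -> L1 hit  d=D]
2: W B1 -> L1 hit  d=D]
3: R B5 -> L1 miss wb->B1  d=-]
4: R B5 -> L1 hit  d=-]
5: W B4 -> L0 miss  d=D]
6: R B1 -> L1 miss  d=-]
7: W B4 -> L0 hit  d=D]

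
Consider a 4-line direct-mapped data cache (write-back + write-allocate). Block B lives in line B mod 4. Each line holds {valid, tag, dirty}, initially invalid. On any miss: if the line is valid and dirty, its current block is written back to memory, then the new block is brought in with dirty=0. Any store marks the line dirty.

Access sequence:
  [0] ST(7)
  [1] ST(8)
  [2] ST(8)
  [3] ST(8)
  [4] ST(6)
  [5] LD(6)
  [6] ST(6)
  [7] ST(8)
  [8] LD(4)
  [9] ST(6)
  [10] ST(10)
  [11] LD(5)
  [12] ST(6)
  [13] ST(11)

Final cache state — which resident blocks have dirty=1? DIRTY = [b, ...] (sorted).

0: W B7 -> L3 miss  d=D]
1: W B8 -> L0 miss  d=D]
2: W B8 -> L0 hit  d=D]
3: W B8 -> L0 hit  d=D]
4: W B6 -> L2 miss  d=D]
5: R B6 -> L2 hit  d=D]
6: W B6 -> L2 hit  d=D]
7: W B8 -> L0 hit  d=D]
8: R B4 -> L0 miss wb->B8  d=-]
9: W B6 -> L2 hit  d=D]
10: W B10 -> L2 miss wb->B6  d=D]
11: R B5 -> L1 miss  d=-]
12: W B6 -> L2 miss wb->B10  d=D]
13: W B11 -> L3 miss wb->B7  d=D]

DIRTY = [6, 11]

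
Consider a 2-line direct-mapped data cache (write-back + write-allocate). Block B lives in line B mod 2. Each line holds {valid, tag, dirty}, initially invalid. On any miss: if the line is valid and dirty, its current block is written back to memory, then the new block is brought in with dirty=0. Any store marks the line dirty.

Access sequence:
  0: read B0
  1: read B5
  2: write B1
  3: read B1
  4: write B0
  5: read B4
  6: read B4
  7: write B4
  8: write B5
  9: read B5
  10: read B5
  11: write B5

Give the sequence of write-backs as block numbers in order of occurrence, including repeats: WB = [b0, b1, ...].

WB = [0, 1]

0: R B0 -> L0 miss  d=-]
1: R B5 -> L1 miss  d=-]
2: W B1 -> L1 miss  d=D]
3: R B1 -> L1 hit  d=D]
4: W B0 -> L0 hit  d=D]
5: R B4 -> L0 miss wb->B0  d=-]
6: R B4 -> L0 hit  d=-]
7: W B4 -> L0 hit  d=D]
8: W B5 -> L1 miss wb->B1  d=D]
9: R B5 -> L1 hit  d=D]
10: R B5 -> L1 hit  d=D]
11: W B5 -> L1 hit  d=D]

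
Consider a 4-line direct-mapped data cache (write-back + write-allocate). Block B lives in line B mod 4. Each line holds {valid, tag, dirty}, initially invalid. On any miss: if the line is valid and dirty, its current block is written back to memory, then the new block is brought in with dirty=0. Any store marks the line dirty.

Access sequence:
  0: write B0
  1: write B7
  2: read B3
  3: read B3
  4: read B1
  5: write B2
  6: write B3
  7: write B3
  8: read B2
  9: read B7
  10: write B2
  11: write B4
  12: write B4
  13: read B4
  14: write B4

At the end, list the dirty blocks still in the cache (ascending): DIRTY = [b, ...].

0: W B0 → L0 miss [D]
1: W B7 → L3 miss [D]
2: R B3 → L3 miss wb→B7 [-]
3: R B3 → L3 hit [-]
4: R B1 → L1 miss [-]
5: W B2 → L2 miss [D]
6: W B3 → L3 hit [D]
7: W B3 → L3 hit [D]
8: R B2 → L2 hit [D]
9: R B7 → L3 miss wb→B3 [-]
10: W B2 → L2 hit [D]
11: W B4 → L0 miss wb→B0 [D]
12: W B4 → L0 hit [D]
13: R B4 → L0 hit [D]
14: W B4 → L0 hit [D]

DIRTY = [2, 4]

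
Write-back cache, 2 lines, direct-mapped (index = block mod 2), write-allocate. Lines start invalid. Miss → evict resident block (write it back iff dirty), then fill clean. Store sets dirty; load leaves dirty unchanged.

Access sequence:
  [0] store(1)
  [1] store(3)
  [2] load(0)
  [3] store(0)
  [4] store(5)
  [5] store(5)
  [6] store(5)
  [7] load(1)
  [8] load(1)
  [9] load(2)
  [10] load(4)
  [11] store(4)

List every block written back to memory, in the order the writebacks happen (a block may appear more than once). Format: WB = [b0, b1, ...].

0: W B1 -> L1 miss  d=D]
1: W B3 -> L1 miss wb->B1  d=D]
2: R B0 -> L0 miss  d=-]
3: W B0 -> L0 hit  d=D]
4: W B5 -> L1 miss wb->B3  d=D]
5: W B5 -> L1 hit  d=D]
6: W B5 -> L1 hit  d=D]
7: R B1 -> L1 miss wb->B5  d=-]
8: R B1 -> L1 hit  d=-]
9: R B2 -> L0 miss wb->B0  d=-]
10: R B4 -> L0 miss  d=-]
11: W B4 -> L0 hit  d=D]

WB = [1, 3, 5, 0]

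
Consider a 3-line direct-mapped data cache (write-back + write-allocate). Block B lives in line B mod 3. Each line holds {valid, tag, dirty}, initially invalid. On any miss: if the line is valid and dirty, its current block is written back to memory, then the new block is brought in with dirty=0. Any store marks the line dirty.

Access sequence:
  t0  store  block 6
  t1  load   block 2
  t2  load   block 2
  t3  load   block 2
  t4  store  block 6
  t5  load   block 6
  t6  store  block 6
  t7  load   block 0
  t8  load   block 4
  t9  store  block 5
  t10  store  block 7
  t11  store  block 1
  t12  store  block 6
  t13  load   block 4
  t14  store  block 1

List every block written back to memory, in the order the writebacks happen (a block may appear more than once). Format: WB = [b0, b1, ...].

  0 | W B6 → L0 miss [D]
  1 | R B2 → L2 miss [-]
  2 | R B2 → L2 hit [-]
  3 | R B2 → L2 hit [-]
  4 | W B6 → L0 hit [D]
  5 | R B6 → L0 hit [D]
  6 | W B6 → L0 hit [D]
  7 | R B0 → L0 miss wb→B6 [-]
  8 | R B4 → L1 miss [-]
  9 | W B5 → L2 miss [D]
  10 | W B7 → L1 miss [D]
  11 | W B1 → L1 miss wb→B7 [D]
  12 | W B6 → L0 miss [D]
  13 | R B4 → L1 miss wb→B1 [-]
  14 | W B1 → L1 miss [D]

WB = [6, 7, 1]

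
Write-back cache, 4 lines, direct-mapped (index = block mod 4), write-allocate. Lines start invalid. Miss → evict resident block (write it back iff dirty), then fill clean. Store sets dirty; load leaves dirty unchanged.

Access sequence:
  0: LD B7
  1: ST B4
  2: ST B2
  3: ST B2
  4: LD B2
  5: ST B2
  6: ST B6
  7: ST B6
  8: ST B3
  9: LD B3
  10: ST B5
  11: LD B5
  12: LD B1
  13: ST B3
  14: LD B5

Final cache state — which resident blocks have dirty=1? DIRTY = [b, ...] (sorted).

DIRTY = [3, 4, 6]

  0 | R B7 → L3 miss [-]
  1 | W B4 → L0 miss [D]
  2 | W B2 → L2 miss [D]
  3 | W B2 → L2 hit [D]
  4 | R B2 → L2 hit [D]
  5 | W B2 → L2 hit [D]
  6 | W B6 → L2 miss wb→B2 [D]
  7 | W B6 → L2 hit [D]
  8 | W B3 → L3 miss [D]
  9 | R B3 → L3 hit [D]
  10 | W B5 → L1 miss [D]
  11 | R B5 → L1 hit [D]
  12 | R B1 → L1 miss wb→B5 [-]
  13 | W B3 → L3 hit [D]
  14 | R B5 → L1 miss [-]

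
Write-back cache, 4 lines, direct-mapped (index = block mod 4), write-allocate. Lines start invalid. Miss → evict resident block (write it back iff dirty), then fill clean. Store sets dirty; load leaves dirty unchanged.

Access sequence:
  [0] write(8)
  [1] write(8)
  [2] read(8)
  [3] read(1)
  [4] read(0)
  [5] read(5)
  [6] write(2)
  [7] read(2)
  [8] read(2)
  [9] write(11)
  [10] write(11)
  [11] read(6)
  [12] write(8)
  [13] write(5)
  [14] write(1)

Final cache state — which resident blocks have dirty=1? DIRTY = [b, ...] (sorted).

DIRTY = [1, 8, 11]

  0 | W B8 → L0 miss [D]
  1 | W B8 → L0 hit [D]
  2 | R B8 → L0 hit [D]
  3 | R B1 → L1 miss [-]
  4 | R B0 → L0 miss wb→B8 [-]
  5 | R B5 → L1 miss [-]
  6 | W B2 → L2 miss [D]
  7 | R B2 → L2 hit [D]
  8 | R B2 → L2 hit [D]
  9 | W B11 → L3 miss [D]
  10 | W B11 → L3 hit [D]
  11 | R B6 → L2 miss wb→B2 [-]
  12 | W B8 → L0 miss [D]
  13 | W B5 → L1 hit [D]
  14 | W B1 → L1 miss wb→B5 [D]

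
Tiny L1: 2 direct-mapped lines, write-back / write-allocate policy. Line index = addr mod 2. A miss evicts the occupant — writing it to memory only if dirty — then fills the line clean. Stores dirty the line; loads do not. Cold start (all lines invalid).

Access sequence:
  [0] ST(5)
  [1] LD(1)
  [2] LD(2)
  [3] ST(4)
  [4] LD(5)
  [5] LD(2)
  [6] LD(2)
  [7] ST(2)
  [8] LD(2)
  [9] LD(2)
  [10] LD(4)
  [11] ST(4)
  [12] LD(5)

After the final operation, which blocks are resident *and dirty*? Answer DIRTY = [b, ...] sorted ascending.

DIRTY = [4]

0: W B5 → L1 miss [D]
1: R B1 → L1 miss wb→B5 [-]
2: R B2 → L0 miss [-]
3: W B4 → L0 miss [D]
4: R B5 → L1 miss [-]
5: R B2 → L0 miss wb→B4 [-]
6: R B2 → L0 hit [-]
7: W B2 → L0 hit [D]
8: R B2 → L0 hit [D]
9: R B2 → L0 hit [D]
10: R B4 → L0 miss wb→B2 [-]
11: W B4 → L0 hit [D]
12: R B5 → L1 hit [-]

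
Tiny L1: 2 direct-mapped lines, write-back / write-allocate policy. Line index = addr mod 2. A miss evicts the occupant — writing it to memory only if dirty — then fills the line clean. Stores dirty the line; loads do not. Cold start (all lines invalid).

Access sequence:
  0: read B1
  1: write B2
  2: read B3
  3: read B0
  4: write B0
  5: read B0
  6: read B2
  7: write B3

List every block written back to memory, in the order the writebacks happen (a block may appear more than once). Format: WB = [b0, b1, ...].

WB = [2, 0]

0: R B1 -> L1 miss  d=-]
1: W B2 -> L0 miss  d=D]
2: R B3 -> L1 miss  d=-]
3: R B0 -> L0 miss wb->B2  d=-]
4: W B0 -> L0 hit  d=D]
5: R B0 -> L0 hit  d=D]
6: R B2 -> L0 miss wb->B0  d=-]
7: W B3 -> L1 hit  d=D]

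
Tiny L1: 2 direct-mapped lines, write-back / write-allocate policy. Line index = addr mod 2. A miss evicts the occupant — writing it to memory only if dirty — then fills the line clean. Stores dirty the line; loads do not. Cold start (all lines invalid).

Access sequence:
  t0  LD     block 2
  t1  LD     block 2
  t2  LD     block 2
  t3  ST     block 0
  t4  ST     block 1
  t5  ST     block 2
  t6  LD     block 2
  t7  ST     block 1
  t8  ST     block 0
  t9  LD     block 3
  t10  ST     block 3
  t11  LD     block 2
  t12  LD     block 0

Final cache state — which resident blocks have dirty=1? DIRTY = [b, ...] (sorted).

0: R B2 -> L0 miss  d=-]
1: R B2 -> L0 hit  d=-]
2: R B2 -> L0 hit  d=-]
3: W B0 -> L0 miss  d=D]
4: W B1 -> L1 miss  d=D]
5: W B2 -> L0 miss wb->B0  d=D]
6: R B2 -> L0 hit  d=D]
7: W B1 -> L1 hit  d=D]
8: W B0 -> L0 miss wb->B2  d=D]
9: R B3 -> L1 miss wb->B1  d=-]
10: W B3 -> L1 hit  d=D]
11: R B2 -> L0 miss wb->B0  d=-]
12: R B0 -> L0 miss  d=-]

DIRTY = [3]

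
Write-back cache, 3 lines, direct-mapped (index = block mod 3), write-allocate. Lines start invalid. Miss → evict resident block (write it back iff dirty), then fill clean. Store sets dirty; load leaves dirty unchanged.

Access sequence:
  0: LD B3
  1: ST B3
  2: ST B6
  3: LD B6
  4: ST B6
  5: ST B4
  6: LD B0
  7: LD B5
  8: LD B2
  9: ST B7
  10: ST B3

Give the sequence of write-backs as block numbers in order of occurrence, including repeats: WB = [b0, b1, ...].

0: R B3 -> L0 miss  d=-]
1: W B3 -> L0 hit  d=D]
2: W B6 -> L0 miss wb->B3  d=D]
3: R B6 -> L0 hit  d=D]
4: W B6 -> L0 hit  d=D]
5: W B4 -> L1 miss  d=D]
6: R B0 -> L0 miss wb->B6  d=-]
7: R B5 -> L2 miss  d=-]
8: R B2 -> L2 miss  d=-]
9: W B7 -> L1 miss wb->B4  d=D]
10: W B3 -> L0 miss  d=D]

WB = [3, 6, 4]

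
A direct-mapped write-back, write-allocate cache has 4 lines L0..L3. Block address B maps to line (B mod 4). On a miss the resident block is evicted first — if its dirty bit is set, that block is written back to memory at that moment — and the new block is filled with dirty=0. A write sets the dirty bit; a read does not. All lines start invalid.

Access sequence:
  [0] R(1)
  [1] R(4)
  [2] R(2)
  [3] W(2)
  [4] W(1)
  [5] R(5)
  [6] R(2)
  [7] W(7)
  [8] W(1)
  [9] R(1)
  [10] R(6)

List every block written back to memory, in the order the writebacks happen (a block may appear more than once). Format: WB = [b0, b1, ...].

  0 | R B1 → L1 miss [-]
  1 | R B4 → L0 miss [-]
  2 | R B2 → L2 miss [-]
  3 | W B2 → L2 hit [D]
  4 | W B1 → L1 hit [D]
  5 | R B5 → L1 miss wb→B1 [-]
  6 | R B2 → L2 hit [D]
  7 | W B7 → L3 miss [D]
  8 | W B1 → L1 miss [D]
  9 | R B1 → L1 hit [D]
  10 | R B6 → L2 miss wb→B2 [-]

WB = [1, 2]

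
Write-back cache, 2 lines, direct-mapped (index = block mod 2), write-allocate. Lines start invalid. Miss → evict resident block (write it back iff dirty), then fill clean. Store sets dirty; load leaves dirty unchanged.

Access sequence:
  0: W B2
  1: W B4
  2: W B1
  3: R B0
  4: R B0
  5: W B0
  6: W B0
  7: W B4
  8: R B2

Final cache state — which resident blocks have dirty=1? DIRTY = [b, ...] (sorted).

0: W B2 -> L0 miss  d=D]
1: W B4 -> L0 miss wb->B2  d=D]
2: W B1 -> L1 miss  d=D]
3: R B0 -> L0 miss wb->B4  d=-]
4: R B0 -> L0 hit  d=-]
5: W B0 -> L0 hit  d=D]
6: W B0 -> L0 hit  d=D]
7: W B4 -> L0 miss wb->B0  d=D]
8: R B2 -> L0 miss wb->B4  d=-]

DIRTY = [1]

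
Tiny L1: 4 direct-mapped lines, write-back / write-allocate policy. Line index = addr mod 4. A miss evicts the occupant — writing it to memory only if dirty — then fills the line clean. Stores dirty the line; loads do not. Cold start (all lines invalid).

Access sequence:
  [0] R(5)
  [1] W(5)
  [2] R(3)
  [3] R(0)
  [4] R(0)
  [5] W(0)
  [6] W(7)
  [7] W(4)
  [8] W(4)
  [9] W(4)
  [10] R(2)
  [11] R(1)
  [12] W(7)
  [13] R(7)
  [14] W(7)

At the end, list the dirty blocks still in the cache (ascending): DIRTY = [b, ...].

0: R B5 -> L1 miss  d=-]
1: W B5 -> L1 hit  d=D]
2: R B3 -> L3 miss  d=-]
3: R B0 -> L0 miss  d=-]
4: R B0 -> L0 hit  d=-]
5: W B0 -> L0 hit  d=D]
6: W B7 -> L3 miss  d=D]
7: W B4 -> L0 miss wb->B0  d=D]
8: W B4 -> L0 hit  d=D]
9: W B4 -> L0 hit  d=D]
10: R B2 -> L2 miss  d=-]
11: R B1 -> L1 miss wb->B5  d=-]
12: W B7 -> L3 hit  d=D]
13: R B7 -> L3 hit  d=D]
14: W B7 -> L3 hit  d=D]

DIRTY = [4, 7]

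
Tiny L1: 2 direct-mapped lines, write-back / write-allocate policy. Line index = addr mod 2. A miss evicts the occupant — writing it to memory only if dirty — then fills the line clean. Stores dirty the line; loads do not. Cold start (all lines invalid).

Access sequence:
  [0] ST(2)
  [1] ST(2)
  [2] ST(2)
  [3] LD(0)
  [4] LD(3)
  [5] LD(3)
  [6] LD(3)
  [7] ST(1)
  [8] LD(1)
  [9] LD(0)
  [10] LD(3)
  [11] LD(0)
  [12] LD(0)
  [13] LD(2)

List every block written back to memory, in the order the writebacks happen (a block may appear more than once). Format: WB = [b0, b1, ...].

  0 | W B2 → L0 miss [D]
  1 | W B2 → L0 hit [D]
  2 | W B2 → L0 hit [D]
  3 | R B0 → L0 miss wb→B2 [-]
  4 | R B3 → L1 miss [-]
  5 | R B3 → L1 hit [-]
  6 | R B3 → L1 hit [-]
  7 | W B1 → L1 miss [D]
  8 | R B1 → L1 hit [D]
  9 | R B0 → L0 hit [-]
  10 | R B3 → L1 miss wb→B1 [-]
  11 | R B0 → L0 hit [-]
  12 | R B0 → L0 hit [-]
  13 | R B2 → L0 miss [-]

WB = [2, 1]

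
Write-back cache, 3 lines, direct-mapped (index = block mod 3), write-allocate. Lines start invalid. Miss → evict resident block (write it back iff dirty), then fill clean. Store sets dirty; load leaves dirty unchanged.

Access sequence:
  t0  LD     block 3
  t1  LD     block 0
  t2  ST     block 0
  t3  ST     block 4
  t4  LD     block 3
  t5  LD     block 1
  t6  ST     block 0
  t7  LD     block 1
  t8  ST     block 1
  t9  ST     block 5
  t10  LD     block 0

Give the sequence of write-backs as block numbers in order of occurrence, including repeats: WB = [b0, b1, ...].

0: R B3 -> L0 miss  d=-]
1: R B0 -> L0 miss  d=-]
2: W B0 -> L0 hit  d=D]
3: W B4 -> L1 miss  d=D]
4: R B3 -> L0 miss wb->B0  d=-]
5: R B1 -> L1 miss wb->B4  d=-]
6: W B0 -> L0 miss  d=D]
7: R B1 -> L1 hit  d=-]
8: W B1 -> L1 hit  d=D]
9: W B5 -> L2 miss  d=D]
10: R B0 -> L0 hit  d=D]

WB = [0, 4]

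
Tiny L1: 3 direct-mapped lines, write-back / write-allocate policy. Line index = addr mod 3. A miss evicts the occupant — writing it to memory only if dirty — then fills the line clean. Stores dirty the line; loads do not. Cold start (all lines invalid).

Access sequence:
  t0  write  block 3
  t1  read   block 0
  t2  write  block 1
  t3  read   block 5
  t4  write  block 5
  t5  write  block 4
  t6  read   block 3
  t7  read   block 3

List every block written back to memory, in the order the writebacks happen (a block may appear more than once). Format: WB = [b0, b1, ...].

WB = [3, 1]

0: W B3 → L0 miss [D]
1: R B0 → L0 miss wb→B3 [-]
2: W B1 → L1 miss [D]
3: R B5 → L2 miss [-]
4: W B5 → L2 hit [D]
5: W B4 → L1 miss wb→B1 [D]
6: R B3 → L0 miss [-]
7: R B3 → L0 hit [-]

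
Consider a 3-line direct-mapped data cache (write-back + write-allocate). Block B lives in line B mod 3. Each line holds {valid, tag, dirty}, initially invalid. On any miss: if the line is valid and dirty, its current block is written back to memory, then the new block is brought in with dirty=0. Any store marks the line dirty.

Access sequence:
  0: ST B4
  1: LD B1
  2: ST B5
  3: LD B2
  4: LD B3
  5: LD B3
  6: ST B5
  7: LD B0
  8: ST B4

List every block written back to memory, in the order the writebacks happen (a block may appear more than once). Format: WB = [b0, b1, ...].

  0 | W B4 → L1 miss [D]
  1 | R B1 → L1 miss wb→B4 [-]
  2 | W B5 → L2 miss [D]
  3 | R B2 → L2 miss wb→B5 [-]
  4 | R B3 → L0 miss [-]
  5 | R B3 → L0 hit [-]
  6 | W B5 → L2 miss [D]
  7 | R B0 → L0 miss [-]
  8 | W B4 → L1 miss [D]

WB = [4, 5]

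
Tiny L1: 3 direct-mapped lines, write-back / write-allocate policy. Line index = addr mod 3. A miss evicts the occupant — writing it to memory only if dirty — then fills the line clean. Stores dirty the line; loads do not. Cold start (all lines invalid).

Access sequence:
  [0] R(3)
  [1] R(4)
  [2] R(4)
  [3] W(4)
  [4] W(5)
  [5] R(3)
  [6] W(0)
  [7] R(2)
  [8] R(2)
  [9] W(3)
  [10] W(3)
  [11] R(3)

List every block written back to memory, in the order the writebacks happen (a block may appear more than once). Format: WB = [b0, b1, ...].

  0 | R B3 → L0 miss [-]
  1 | R B4 → L1 miss [-]
  2 | R B4 → L1 hit [-]
  3 | W B4 → L1 hit [D]
  4 | W B5 → L2 miss [D]
  5 | R B3 → L0 hit [-]
  6 | W B0 → L0 miss [D]
  7 | R B2 → L2 miss wb→B5 [-]
  8 | R B2 → L2 hit [-]
  9 | W B3 → L0 miss wb→B0 [D]
  10 | W B3 → L0 hit [D]
  11 | R B3 → L0 hit [D]

WB = [5, 0]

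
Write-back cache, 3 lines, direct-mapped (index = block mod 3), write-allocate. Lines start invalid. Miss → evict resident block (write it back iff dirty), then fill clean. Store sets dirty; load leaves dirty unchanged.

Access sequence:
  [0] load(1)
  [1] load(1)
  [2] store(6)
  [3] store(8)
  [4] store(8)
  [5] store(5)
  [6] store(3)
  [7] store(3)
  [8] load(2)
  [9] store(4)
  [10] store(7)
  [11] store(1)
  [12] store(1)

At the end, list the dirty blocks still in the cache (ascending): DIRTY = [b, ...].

0: R B1 → L1 miss [-]
1: R B1 → L1 hit [-]
2: W B6 → L0 miss [D]
3: W B8 → L2 miss [D]
4: W B8 → L2 hit [D]
5: W B5 → L2 miss wb→B8 [D]
6: W B3 → L0 miss wb→B6 [D]
7: W B3 → L0 hit [D]
8: R B2 → L2 miss wb→B5 [-]
9: W B4 → L1 miss [D]
10: W B7 → L1 miss wb→B4 [D]
11: W B1 → L1 miss wb→B7 [D]
12: W B1 → L1 hit [D]

DIRTY = [1, 3]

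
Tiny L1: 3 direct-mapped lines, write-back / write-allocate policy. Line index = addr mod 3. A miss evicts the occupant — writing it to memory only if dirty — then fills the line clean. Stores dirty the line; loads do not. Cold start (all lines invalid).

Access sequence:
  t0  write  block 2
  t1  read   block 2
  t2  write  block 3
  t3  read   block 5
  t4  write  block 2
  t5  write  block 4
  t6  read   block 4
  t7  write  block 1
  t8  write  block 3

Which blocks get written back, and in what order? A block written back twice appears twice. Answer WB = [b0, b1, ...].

0: W B2 → L2 miss [D]
1: R B2 → L2 hit [D]
2: W B3 → L0 miss [D]
3: R B5 → L2 miss wb→B2 [-]
4: W B2 → L2 miss [D]
5: W B4 → L1 miss [D]
6: R B4 → L1 hit [D]
7: W B1 → L1 miss wb→B4 [D]
8: W B3 → L0 hit [D]

WB = [2, 4]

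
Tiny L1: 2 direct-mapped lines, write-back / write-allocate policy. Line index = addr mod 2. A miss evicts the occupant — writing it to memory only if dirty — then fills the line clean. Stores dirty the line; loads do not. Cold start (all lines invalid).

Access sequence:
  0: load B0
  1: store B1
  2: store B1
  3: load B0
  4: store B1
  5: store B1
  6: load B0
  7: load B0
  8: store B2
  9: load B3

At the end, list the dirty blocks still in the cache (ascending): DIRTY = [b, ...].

0: R B0 → L0 miss [-]
1: W B1 → L1 miss [D]
2: W B1 → L1 hit [D]
3: R B0 → L0 hit [-]
4: W B1 → L1 hit [D]
5: W B1 → L1 hit [D]
6: R B0 → L0 hit [-]
7: R B0 → L0 hit [-]
8: W B2 → L0 miss [D]
9: R B3 → L1 miss wb→B1 [-]

DIRTY = [2]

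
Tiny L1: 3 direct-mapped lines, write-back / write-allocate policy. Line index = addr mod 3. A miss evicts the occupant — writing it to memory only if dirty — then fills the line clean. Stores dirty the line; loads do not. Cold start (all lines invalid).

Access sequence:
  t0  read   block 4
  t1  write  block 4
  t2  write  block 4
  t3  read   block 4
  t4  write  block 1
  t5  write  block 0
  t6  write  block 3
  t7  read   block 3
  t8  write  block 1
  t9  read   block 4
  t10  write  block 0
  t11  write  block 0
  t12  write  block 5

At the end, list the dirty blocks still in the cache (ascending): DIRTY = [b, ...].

DIRTY = [0, 5]

  0 | R B4 → L1 miss [-]
  1 | W B4 → L1 hit [D]
  2 | W B4 → L1 hit [D]
  3 | R B4 → L1 hit [D]
  4 | W B1 → L1 miss wb→B4 [D]
  5 | W B0 → L0 miss [D]
  6 | W B3 → L0 miss wb→B0 [D]
  7 | R B3 → L0 hit [D]
  8 | W B1 → L1 hit [D]
  9 | R B4 → L1 miss wb→B1 [-]
  10 | W B0 → L0 miss wb→B3 [D]
  11 | W B0 → L0 hit [D]
  12 | W B5 → L2 miss [D]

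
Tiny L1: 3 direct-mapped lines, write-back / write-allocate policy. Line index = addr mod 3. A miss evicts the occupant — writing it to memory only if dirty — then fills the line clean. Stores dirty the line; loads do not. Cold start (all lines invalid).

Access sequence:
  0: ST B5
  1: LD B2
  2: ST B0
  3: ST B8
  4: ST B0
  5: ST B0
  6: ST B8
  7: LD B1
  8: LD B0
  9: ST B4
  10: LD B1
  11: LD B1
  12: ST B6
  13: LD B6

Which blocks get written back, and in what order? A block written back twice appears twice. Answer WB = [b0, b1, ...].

  0 | W B5 → L2 miss [D]
  1 | R B2 → L2 miss wb→B5 [-]
  2 | W B0 → L0 miss [D]
  3 | W B8 → L2 miss [D]
  4 | W B0 → L0 hit [D]
  5 | W B0 → L0 hit [D]
  6 | W B8 → L2 hit [D]
  7 | R B1 → L1 miss [-]
  8 | R B0 → L0 hit [D]
  9 | W B4 → L1 miss [D]
  10 | R B1 → L1 miss wb→B4 [-]
  11 | R B1 → L1 hit [-]
  12 | W B6 → L0 miss wb→B0 [D]
  13 | R B6 → L0 hit [D]

WB = [5, 4, 0]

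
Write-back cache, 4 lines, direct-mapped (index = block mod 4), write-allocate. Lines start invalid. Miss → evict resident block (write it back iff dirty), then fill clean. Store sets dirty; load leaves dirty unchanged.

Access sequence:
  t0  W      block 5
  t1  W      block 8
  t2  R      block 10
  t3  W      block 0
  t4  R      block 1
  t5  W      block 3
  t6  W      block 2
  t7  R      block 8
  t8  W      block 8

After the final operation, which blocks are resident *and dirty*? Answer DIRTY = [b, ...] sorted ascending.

0: W B5 -> L1 miss  d=D]
1: W B8 -> L0 miss  d=D]
2: R B10 -> L2 miss  d=-]
3: W B0 -> L0 miss wb->B8  d=D]
4: R B1 -> L1 miss wb->B5  d=-]
5: W B3 -> L3 miss  d=D]
6: W B2 -> L2 miss  d=D]
7: R B8 -> L0 miss wb->B0  d=-]
8: W B8 -> L0 hit  d=D]

DIRTY = [2, 3, 8]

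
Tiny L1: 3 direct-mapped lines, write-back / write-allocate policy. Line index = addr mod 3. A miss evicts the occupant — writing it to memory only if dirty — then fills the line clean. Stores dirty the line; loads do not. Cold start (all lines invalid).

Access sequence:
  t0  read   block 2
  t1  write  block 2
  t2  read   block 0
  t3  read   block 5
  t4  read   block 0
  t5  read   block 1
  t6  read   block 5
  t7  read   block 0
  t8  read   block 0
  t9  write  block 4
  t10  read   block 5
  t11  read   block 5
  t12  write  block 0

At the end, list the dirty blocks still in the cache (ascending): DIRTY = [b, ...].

0: R B2 → L2 miss [-]
1: W B2 → L2 hit [D]
2: R B0 → L0 miss [-]
3: R B5 → L2 miss wb→B2 [-]
4: R B0 → L0 hit [-]
5: R B1 → L1 miss [-]
6: R B5 → L2 hit [-]
7: R B0 → L0 hit [-]
8: R B0 → L0 hit [-]
9: W B4 → L1 miss [D]
10: R B5 → L2 hit [-]
11: R B5 → L2 hit [-]
12: W B0 → L0 hit [D]

DIRTY = [0, 4]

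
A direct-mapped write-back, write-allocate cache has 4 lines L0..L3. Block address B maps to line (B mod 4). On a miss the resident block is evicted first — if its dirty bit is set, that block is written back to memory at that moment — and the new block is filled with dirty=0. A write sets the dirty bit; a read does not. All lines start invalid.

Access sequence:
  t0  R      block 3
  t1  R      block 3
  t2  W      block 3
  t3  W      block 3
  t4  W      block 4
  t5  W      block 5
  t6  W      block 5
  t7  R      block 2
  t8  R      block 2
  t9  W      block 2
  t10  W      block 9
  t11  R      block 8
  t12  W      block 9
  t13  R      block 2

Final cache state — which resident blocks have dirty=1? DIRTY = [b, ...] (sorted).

DIRTY = [2, 3, 9]

  0 | R B3 → L3 miss [-]
  1 | R B3 → L3 hit [-]
  2 | W B3 → L3 hit [D]
  3 | W B3 → L3 hit [D]
  4 | W B4 → L0 miss [D]
  5 | W B5 → L1 miss [D]
  6 | W B5 → L1 hit [D]
  7 | R B2 → L2 miss [-]
  8 | R B2 → L2 hit [-]
  9 | W B2 → L2 hit [D]
  10 | W B9 → L1 miss wb→B5 [D]
  11 | R B8 → L0 miss wb→B4 [-]
  12 | W B9 → L1 hit [D]
  13 | R B2 → L2 hit [D]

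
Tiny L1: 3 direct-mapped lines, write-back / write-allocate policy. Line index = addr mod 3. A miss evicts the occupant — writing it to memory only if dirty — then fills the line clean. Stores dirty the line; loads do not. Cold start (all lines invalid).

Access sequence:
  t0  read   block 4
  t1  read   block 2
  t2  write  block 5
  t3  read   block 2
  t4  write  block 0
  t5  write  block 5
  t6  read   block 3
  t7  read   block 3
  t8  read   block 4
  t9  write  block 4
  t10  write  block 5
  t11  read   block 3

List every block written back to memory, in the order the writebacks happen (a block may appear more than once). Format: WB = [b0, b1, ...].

WB = [5, 0]

0: R B4 → L1 miss [-]
1: R B2 → L2 miss [-]
2: W B5 → L2 miss [D]
3: R B2 → L2 miss wb→B5 [-]
4: W B0 → L0 miss [D]
5: W B5 → L2 miss [D]
6: R B3 → L0 miss wb→B0 [-]
7: R B3 → L0 hit [-]
8: R B4 → L1 hit [-]
9: W B4 → L1 hit [D]
10: W B5 → L2 hit [D]
11: R B3 → L0 hit [-]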